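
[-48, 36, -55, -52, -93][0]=-48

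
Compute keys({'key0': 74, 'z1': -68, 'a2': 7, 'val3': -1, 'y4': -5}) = ['key0', 'z1', 'a2', 'val3', 'y4']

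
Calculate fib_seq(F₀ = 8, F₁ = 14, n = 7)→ F_2 = F_1 + F_0 = 22
F_3 = F_2 + F_1 = 36
F_4 = F_3 + F_2 = 58
...
= [8, 14, 22, 36, 58, 94, 152]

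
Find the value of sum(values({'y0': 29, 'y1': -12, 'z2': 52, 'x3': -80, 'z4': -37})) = -48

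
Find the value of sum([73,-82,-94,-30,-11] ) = -144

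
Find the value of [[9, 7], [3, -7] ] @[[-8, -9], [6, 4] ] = [[-30, -53], [-66, -55]]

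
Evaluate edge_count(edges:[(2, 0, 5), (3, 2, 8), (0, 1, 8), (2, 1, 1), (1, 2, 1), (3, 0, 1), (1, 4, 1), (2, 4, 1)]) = 8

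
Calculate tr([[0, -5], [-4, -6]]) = diagonal: 0 + (-6)
= -6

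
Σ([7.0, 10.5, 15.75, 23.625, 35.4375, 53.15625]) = 7.0 + 10.5 + 15.75 + 23.625 + 35.4375 + 53.15625
= 145.46875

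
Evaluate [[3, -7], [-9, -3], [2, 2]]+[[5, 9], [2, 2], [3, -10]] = [[8, 2], [-7, -1], [5, -8]]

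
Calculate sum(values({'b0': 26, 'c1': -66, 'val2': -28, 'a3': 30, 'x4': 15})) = 26 + (-66) + (-28) + 30 + 15
= -23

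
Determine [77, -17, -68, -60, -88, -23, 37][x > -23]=[77, -17, 37]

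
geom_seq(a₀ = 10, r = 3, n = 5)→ [10, 30, 90, 270, 810]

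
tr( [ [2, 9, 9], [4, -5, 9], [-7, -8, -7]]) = diagonal: 2 + (-5) + (-7)
= -10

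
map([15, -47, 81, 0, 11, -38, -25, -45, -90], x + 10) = [25, -37, 91, 10, 21, -28, -15, -35, -80]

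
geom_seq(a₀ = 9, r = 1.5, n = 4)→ [9.0, 13.5, 20.25, 30.375]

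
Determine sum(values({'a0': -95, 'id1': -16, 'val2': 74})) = -37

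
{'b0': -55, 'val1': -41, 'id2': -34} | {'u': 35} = {'b0': -55, 'val1': -41, 'id2': -34, 'u': 35}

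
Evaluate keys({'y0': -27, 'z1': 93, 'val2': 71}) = ['y0', 'z1', 'val2']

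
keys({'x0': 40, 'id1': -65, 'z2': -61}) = ['x0', 'id1', 'z2']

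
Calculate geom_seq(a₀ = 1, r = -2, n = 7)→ [1, -2, 4, -8, 16, -32, 64]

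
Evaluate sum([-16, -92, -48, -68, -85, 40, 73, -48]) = (-16) + (-92) + (-48) + (-68) + (-85) + 40 + 73 + (-48)
= -244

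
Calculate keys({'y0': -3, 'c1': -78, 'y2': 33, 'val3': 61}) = ['y0', 'c1', 'y2', 'val3']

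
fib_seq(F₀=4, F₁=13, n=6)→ [4, 13, 17, 30, 47, 77]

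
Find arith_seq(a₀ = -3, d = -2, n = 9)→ a_0 = -3 + 0*-2 = -3
a_1 = -3 + 1*-2 = -5
a_2 = -3 + 2*-2 = -7
...
= [-3, -5, -7, -9, -11, -13, -15, -17, -19]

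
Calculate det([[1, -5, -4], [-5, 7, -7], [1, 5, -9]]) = 360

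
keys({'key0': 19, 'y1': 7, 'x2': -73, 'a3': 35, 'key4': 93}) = ['key0', 'y1', 'x2', 'a3', 'key4']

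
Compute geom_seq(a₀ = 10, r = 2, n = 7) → a_0 = 10*2^0 = 10
a_1 = 10*2^1 = 20
a_2 = 10*2^2 = 40
...
= [10, 20, 40, 80, 160, 320, 640]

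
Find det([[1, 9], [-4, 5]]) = 41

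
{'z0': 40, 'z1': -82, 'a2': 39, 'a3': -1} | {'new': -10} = {'z0': 40, 'z1': -82, 'a2': 39, 'a3': -1, 'new': -10}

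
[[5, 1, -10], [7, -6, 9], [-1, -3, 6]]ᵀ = [[5, 7, -1], [1, -6, -3], [-10, 9, 6]]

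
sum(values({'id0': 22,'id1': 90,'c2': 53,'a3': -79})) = 86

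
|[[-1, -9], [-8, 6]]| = -78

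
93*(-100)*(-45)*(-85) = -35572500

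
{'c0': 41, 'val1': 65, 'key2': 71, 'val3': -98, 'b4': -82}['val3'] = -98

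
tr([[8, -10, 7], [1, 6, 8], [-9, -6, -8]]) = diagonal: 8 + 6 + (-8)
= 6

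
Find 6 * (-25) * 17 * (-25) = 63750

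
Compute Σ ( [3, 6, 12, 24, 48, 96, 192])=3 + 6 + 12 + 24 + 48 + 96 + 192
= 381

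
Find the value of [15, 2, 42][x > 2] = keep x where x > 2: 15✓, 2✗, 42✓
= [15, 42]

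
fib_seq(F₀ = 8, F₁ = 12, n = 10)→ F_2 = F_1 + F_0 = 20
F_3 = F_2 + F_1 = 32
F_4 = F_3 + F_2 = 52
...
= [8, 12, 20, 32, 52, 84, 136, 220, 356, 576]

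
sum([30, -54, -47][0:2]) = -24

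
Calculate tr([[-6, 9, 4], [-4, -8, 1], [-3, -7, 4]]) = diagonal: (-6) + (-8) + 4
= -10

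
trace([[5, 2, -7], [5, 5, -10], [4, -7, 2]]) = 12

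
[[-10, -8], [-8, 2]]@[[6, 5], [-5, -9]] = [[-20, 22], [-58, -58]]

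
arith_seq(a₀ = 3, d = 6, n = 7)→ a_0 = 3 + 0*6 = 3
a_1 = 3 + 1*6 = 9
a_2 = 3 + 2*6 = 15
...
= [3, 9, 15, 21, 27, 33, 39]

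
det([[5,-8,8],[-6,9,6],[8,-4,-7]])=(1)*(5)*det([[9, 6], [-4, -7]]) + (-1)*(-8)*det([[-6, 6], [8, -7]]) + (1)*(8)*det([[-6, 9], [8, -4]])
= -195 + -48 + -384
= -627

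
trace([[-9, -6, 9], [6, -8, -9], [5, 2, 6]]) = diagonal: (-9) + (-8) + 6
= -11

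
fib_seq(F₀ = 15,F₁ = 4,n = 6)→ F_2 = F_1 + F_0 = 19
F_3 = F_2 + F_1 = 23
F_4 = F_3 + F_2 = 42
...
= [15, 4, 19, 23, 42, 65]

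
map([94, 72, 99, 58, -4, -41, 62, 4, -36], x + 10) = 94+10=104, 72+10=82, 99+10=109, 58+10=68, -4+10=6, -41+10=-31, 62+10=72, 4+10=14, -36+10=-26
= [104, 82, 109, 68, 6, -31, 72, 14, -26]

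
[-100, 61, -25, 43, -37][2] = -25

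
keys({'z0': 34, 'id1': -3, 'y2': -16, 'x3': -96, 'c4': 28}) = ['z0', 'id1', 'y2', 'x3', 'c4']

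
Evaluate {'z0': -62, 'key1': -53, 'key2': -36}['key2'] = -36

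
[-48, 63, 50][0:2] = [-48, 63]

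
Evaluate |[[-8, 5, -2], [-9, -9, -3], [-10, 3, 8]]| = 1248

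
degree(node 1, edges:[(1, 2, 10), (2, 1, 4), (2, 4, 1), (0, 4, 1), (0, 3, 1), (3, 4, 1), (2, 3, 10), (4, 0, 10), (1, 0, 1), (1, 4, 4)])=incident: (1,2), (2,1), (1,0), (1,4)
= 4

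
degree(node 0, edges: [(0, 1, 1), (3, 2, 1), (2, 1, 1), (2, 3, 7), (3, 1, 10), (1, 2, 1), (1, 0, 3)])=2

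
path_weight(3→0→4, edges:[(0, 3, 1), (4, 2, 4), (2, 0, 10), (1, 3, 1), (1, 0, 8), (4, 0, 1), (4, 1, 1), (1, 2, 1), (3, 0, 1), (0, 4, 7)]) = w(3→0)=1 + w(0→4)=7
= 8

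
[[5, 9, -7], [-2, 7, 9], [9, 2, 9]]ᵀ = [[5, -2, 9], [9, 7, 2], [-7, 9, 9]]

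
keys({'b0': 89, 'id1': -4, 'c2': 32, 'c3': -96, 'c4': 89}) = ['b0', 'id1', 'c2', 'c3', 'c4']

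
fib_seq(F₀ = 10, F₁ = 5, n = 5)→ F_2 = F_1 + F_0 = 15
F_3 = F_2 + F_1 = 20
F_4 = F_3 + F_2 = 35
= [10, 5, 15, 20, 35]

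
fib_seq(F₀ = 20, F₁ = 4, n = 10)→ F_2 = F_1 + F_0 = 24
F_3 = F_2 + F_1 = 28
F_4 = F_3 + F_2 = 52
...
= [20, 4, 24, 28, 52, 80, 132, 212, 344, 556]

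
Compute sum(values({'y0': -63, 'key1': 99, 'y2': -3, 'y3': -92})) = (-63) + 99 + (-3) + (-92)
= -59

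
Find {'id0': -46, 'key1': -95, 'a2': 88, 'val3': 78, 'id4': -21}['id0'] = -46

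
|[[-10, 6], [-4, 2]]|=(-10)*(2) - (6)*(-4)
= 4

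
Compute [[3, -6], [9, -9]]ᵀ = [[3, 9], [-6, -9]]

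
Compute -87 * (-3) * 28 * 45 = 328860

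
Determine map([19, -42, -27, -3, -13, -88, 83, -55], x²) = (19)²=361, (-42)²=1764, (-27)²=729, (-3)²=9, (-13)²=169, (-88)²=7744, (83)²=6889, (-55)²=3025
= [361, 1764, 729, 9, 169, 7744, 6889, 3025]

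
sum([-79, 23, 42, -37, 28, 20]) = (-79) + 23 + 42 + (-37) + 28 + 20
= -3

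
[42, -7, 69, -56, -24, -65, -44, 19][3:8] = [-56, -24, -65, -44, 19]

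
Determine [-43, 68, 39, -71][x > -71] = keep x where x > -71: -43✓, 68✓, 39✓, -71✗
= [-43, 68, 39]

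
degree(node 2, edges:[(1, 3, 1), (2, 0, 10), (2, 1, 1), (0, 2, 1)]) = 3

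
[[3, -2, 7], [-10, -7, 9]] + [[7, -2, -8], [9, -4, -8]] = [[10, -4, -1], [-1, -11, 1]]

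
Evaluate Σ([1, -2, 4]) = 1 + -2 + 4
= 3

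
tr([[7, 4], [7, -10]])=diagonal: 7 + (-10)
= -3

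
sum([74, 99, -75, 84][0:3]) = 98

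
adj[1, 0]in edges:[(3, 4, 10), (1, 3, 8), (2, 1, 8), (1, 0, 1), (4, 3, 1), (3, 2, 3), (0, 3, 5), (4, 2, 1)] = 1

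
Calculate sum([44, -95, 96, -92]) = 44 + (-95) + 96 + (-92)
= -47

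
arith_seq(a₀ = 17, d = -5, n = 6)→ [17, 12, 7, 2, -3, -8]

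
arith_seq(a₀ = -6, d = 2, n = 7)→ a_0 = -6 + 0*2 = -6
a_1 = -6 + 1*2 = -4
a_2 = -6 + 2*2 = -2
...
= [-6, -4, -2, 0, 2, 4, 6]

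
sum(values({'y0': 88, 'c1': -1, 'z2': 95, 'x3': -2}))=180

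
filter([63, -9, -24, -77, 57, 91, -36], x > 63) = keep x where x > 63: 63✗, -9✗, -24✗, -77✗, 57✗, 91✓, -36✗
= [91]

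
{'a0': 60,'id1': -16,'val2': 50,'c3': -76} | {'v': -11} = {'a0': 60, 'id1': -16, 'val2': 50, 'c3': -76, 'v': -11}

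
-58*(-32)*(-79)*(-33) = 4838592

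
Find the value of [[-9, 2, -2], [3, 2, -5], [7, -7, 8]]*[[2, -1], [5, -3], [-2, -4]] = C[0][0] = (-9)*(2) + (2)*(5) + (-2)*(-2) = -4
C[0][1] = (-9)*(-1) + (2)*(-3) + (-2)*(-4) = 11
C[1][0] = (3)*(2) + (2)*(5) + (-5)*(-2) = 26
C[1][1] = (3)*(-1) + (2)*(-3) + (-5)*(-4) = 11
C[2][0] = (7)*(2) + (-7)*(5) + (8)*(-2) = -37
C[2][1] = (7)*(-1) + (-7)*(-3) + (8)*(-4) = -18
= [[-4, 11], [26, 11], [-37, -18]]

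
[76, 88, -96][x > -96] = keep x where x > -96: 76✓, 88✓, -96✗
= [76, 88]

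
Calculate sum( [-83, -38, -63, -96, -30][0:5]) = slice → [-83, -38, -63, -96, -30]
(-83) + (-38) + (-63) + (-96) + (-30)
= -310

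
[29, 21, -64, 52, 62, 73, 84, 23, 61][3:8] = [52, 62, 73, 84, 23]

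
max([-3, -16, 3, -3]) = 3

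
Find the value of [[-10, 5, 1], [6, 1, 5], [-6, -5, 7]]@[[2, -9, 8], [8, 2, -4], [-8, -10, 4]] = [[12, 90, -96], [-20, -102, 64], [-108, -26, 0]]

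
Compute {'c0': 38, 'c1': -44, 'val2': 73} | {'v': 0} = {'c0': 38, 'c1': -44, 'val2': 73, 'v': 0}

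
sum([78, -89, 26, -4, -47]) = -36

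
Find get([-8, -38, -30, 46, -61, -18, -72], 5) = -18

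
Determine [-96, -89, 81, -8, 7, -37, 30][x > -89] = [81, -8, 7, -37, 30]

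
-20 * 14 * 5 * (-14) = 19600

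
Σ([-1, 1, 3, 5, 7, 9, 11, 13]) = (-1) + 1 + 3 + 5 + 7 + 9 + 11 + 13
= 48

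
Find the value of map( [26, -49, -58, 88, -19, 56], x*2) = 26*2=52, -49*2=-98, -58*2=-116, 88*2=176, -19*2=-38, 56*2=112
= [52, -98, -116, 176, -38, 112]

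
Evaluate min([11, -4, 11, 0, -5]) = -5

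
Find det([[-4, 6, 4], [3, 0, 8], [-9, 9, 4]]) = -108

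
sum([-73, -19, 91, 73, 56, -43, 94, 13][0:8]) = 192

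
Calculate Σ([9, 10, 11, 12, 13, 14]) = 9 + 10 + 11 + 12 + 13 + 14
= 69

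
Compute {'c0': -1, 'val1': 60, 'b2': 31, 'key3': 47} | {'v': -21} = {'c0': -1, 'val1': 60, 'b2': 31, 'key3': 47, 'v': -21}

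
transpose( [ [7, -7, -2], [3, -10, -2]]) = [[7, 3], [-7, -10], [-2, -2]]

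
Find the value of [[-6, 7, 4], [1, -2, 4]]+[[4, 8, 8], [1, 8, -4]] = [[-2, 15, 12], [2, 6, 0]]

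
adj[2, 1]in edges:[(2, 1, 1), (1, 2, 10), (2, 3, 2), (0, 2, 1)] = 1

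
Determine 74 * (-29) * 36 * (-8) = 618048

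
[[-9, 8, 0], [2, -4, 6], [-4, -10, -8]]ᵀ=[[-9, 2, -4], [8, -4, -10], [0, 6, -8]]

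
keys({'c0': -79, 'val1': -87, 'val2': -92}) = ['c0', 'val1', 'val2']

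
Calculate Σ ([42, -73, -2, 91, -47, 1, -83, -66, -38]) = 42 + (-73) + (-2) + 91 + (-47) + 1 + (-83) + (-66) + (-38)
= -175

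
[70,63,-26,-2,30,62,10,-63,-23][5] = 62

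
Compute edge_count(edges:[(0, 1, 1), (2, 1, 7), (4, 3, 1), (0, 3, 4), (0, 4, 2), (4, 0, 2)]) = 6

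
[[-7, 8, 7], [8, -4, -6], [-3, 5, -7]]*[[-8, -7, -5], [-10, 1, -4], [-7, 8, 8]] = C[0][0] = (-7)*(-8) + (8)*(-10) + (7)*(-7) = -73
C[0][1] = (-7)*(-7) + (8)*(1) + (7)*(8) = 113
C[0][2] = (-7)*(-5) + (8)*(-4) + (7)*(8) = 59
C[1][0] = (8)*(-8) + (-4)*(-10) + (-6)*(-7) = 18
C[1][1] = (8)*(-7) + (-4)*(1) + (-6)*(8) = -108
C[1][2] = (8)*(-5) + (-4)*(-4) + (-6)*(8) = -72
... (3 more cells)
= [[-73, 113, 59], [18, -108, -72], [23, -30, -61]]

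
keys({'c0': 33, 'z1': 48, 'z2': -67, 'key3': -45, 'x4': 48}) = ['c0', 'z1', 'z2', 'key3', 'x4']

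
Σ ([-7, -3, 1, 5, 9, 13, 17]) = 35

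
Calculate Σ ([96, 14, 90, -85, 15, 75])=96 + 14 + 90 + (-85) + 15 + 75
= 205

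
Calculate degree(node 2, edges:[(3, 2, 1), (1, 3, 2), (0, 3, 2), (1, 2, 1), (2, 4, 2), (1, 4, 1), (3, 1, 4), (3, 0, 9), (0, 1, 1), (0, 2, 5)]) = incident: (3,2), (1,2), (2,4), (0,2)
= 4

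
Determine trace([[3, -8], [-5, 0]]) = diagonal: 3 + 0
= 3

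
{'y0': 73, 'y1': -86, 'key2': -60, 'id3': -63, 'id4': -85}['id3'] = -63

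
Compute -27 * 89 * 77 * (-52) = 9621612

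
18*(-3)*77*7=-29106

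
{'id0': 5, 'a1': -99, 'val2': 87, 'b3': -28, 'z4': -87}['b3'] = -28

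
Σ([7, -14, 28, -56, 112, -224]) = -147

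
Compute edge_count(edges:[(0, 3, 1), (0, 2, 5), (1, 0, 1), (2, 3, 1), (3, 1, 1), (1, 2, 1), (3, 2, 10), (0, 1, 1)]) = 8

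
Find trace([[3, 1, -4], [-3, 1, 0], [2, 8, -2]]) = 2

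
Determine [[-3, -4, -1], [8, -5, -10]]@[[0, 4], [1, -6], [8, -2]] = C[0][0] = (-3)*(0) + (-4)*(1) + (-1)*(8) = -12
C[0][1] = (-3)*(4) + (-4)*(-6) + (-1)*(-2) = 14
C[1][0] = (8)*(0) + (-5)*(1) + (-10)*(8) = -85
C[1][1] = (8)*(4) + (-5)*(-6) + (-10)*(-2) = 82
= [[-12, 14], [-85, 82]]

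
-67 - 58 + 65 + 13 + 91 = 44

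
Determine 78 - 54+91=115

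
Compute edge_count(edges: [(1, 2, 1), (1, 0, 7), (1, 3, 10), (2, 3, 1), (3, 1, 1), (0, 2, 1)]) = 6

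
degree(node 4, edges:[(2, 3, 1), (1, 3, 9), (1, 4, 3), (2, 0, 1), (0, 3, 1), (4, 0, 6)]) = 2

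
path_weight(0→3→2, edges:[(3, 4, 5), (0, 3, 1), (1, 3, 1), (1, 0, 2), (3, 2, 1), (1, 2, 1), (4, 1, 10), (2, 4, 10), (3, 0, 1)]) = 2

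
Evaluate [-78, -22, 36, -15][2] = 36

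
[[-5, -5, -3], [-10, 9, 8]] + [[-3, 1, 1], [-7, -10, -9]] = [[-8, -4, -2], [-17, -1, -1]]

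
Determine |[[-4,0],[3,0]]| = 0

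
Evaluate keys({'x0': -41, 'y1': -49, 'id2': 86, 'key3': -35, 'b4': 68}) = ['x0', 'y1', 'id2', 'key3', 'b4']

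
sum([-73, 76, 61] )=64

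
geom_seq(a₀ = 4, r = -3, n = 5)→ [4, -12, 36, -108, 324]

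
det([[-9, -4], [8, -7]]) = 95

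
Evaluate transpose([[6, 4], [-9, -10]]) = [[6, -9], [4, -10]]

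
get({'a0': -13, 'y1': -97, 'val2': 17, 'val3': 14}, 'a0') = -13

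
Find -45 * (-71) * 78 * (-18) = -4485780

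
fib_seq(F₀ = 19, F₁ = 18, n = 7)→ [19, 18, 37, 55, 92, 147, 239]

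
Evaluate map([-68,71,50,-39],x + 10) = -68+10=-58, 71+10=81, 50+10=60, -39+10=-29
= [-58, 81, 60, -29]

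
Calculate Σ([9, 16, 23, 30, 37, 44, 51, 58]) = 9 + 16 + 23 + 30 + 37 + 44 + 51 + 58
= 268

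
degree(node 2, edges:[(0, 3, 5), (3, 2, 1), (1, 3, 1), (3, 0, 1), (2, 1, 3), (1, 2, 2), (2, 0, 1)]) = 4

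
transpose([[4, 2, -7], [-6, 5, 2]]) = [[4, -6], [2, 5], [-7, 2]]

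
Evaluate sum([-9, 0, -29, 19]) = (-9) + 0 + (-29) + 19
= -19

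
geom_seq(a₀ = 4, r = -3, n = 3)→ [4, -12, 36]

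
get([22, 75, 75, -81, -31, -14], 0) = 22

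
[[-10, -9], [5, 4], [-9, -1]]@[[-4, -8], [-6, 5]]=[[94, 35], [-44, -20], [42, 67]]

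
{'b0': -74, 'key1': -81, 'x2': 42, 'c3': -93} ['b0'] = -74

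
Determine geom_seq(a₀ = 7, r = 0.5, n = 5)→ a_0 = 7*0.5^0 = 7.0
a_1 = 7*0.5^1 = 3.5
a_2 = 7*0.5^2 = 1.75
...
= [7.0, 3.5, 1.75, 0.875, 0.4375]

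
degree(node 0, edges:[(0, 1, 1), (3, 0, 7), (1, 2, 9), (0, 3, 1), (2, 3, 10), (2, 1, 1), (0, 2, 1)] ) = 4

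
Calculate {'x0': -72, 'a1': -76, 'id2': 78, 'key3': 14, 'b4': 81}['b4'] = 81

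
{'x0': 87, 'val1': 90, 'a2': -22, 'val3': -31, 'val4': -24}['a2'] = -22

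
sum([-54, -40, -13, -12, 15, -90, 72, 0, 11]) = -111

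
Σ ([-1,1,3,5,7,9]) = (-1) + 1 + 3 + 5 + 7 + 9
= 24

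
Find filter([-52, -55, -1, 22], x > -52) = [-1, 22]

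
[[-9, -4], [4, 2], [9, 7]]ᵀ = [[-9, 4, 9], [-4, 2, 7]]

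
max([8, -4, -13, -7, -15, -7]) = 8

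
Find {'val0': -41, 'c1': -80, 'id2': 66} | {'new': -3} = {'val0': -41, 'c1': -80, 'id2': 66, 'new': -3}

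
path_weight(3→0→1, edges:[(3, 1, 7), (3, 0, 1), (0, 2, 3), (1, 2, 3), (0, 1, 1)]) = 2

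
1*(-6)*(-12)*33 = 2376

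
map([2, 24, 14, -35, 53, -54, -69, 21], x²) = [4, 576, 196, 1225, 2809, 2916, 4761, 441]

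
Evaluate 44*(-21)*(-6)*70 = 388080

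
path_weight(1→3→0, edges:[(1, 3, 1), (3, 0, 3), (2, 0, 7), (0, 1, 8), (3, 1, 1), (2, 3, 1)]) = w(1→3)=1 + w(3→0)=3
= 4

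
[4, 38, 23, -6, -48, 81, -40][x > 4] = keep x where x > 4: 4✗, 38✓, 23✓, -6✗, -48✗, 81✓, -40✗
= [38, 23, 81]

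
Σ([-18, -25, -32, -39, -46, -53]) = (-18) + (-25) + (-32) + (-39) + (-46) + (-53)
= -213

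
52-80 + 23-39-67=-111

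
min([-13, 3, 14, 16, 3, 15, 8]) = -13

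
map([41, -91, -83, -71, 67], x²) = [1681, 8281, 6889, 5041, 4489]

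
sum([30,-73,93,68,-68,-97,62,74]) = 30 + (-73) + 93 + 68 + (-68) + (-97) + 62 + 74
= 89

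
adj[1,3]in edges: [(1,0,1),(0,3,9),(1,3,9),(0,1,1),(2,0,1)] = 9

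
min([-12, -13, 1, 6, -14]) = -14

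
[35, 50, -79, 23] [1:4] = [50, -79, 23]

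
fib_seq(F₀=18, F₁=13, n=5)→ F_2 = F_1 + F_0 = 31
F_3 = F_2 + F_1 = 44
F_4 = F_3 + F_2 = 75
= [18, 13, 31, 44, 75]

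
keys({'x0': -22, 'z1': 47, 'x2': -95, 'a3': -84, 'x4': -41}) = ['x0', 'z1', 'x2', 'a3', 'x4']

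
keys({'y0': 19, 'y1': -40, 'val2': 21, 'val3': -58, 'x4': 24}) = ['y0', 'y1', 'val2', 'val3', 'x4']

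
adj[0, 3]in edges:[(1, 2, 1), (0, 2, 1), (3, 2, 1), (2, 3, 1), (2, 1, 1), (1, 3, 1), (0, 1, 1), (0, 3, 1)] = 1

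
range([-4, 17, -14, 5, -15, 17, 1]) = 32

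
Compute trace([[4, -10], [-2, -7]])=-3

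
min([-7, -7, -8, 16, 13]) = -8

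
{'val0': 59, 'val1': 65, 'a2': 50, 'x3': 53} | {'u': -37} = {'val0': 59, 'val1': 65, 'a2': 50, 'x3': 53, 'u': -37}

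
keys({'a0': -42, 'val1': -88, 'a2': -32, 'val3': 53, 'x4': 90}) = ['a0', 'val1', 'a2', 'val3', 'x4']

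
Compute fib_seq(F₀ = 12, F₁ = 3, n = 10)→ [12, 3, 15, 18, 33, 51, 84, 135, 219, 354]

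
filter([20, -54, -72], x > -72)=keep x where x > -72: 20✓, -54✓, -72✗
= [20, -54]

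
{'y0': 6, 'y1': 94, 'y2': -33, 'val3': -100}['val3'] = -100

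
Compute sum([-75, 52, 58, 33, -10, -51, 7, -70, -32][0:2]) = slice → [-75, 52]
(-75) + 52
= -23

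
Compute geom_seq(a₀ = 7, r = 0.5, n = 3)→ a_0 = 7*0.5^0 = 7.0
a_1 = 7*0.5^1 = 3.5
a_2 = 7*0.5^2 = 1.75
= [7.0, 3.5, 1.75]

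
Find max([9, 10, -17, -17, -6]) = 10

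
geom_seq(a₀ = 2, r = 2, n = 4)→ a_0 = 2*2^0 = 2
a_1 = 2*2^1 = 4
a_2 = 2*2^2 = 8
...
= [2, 4, 8, 16]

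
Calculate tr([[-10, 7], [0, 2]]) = diagonal: (-10) + 2
= -8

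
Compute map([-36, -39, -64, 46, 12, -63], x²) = [1296, 1521, 4096, 2116, 144, 3969]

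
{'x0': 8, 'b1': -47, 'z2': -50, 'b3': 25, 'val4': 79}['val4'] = 79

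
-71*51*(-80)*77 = 22305360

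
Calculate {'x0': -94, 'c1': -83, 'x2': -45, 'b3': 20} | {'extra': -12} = {'x0': -94, 'c1': -83, 'x2': -45, 'b3': 20, 'extra': -12}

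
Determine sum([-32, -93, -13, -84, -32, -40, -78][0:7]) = -372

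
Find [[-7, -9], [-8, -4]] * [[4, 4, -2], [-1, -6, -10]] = C[0][0] = (-7)*(4) + (-9)*(-1) = -19
C[0][1] = (-7)*(4) + (-9)*(-6) = 26
C[0][2] = (-7)*(-2) + (-9)*(-10) = 104
C[1][0] = (-8)*(4) + (-4)*(-1) = -28
C[1][1] = (-8)*(4) + (-4)*(-6) = -8
C[1][2] = (-8)*(-2) + (-4)*(-10) = 56
= [[-19, 26, 104], [-28, -8, 56]]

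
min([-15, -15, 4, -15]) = -15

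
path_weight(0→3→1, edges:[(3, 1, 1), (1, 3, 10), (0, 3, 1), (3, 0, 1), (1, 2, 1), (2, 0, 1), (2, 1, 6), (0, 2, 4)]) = w(0→3)=1 + w(3→1)=1
= 2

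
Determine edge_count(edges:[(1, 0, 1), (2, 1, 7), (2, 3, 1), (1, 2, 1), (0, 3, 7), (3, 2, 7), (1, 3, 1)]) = 7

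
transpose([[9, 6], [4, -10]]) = [[9, 4], [6, -10]]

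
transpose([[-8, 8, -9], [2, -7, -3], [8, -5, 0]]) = [[-8, 2, 8], [8, -7, -5], [-9, -3, 0]]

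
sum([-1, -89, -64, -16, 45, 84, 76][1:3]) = slice → [-89, -64]
(-89) + (-64)
= -153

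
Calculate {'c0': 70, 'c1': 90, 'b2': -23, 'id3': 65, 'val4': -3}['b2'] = -23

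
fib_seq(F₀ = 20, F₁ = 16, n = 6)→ F_2 = F_1 + F_0 = 36
F_3 = F_2 + F_1 = 52
F_4 = F_3 + F_2 = 88
...
= [20, 16, 36, 52, 88, 140]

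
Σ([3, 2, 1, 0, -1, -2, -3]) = 0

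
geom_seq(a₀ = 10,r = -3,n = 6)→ [10, -30, 90, -270, 810, -2430]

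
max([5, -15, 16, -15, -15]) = 16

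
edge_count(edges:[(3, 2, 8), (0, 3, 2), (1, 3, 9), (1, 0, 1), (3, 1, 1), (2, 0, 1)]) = 6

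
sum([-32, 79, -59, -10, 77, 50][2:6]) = 58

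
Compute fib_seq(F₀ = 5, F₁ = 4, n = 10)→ [5, 4, 9, 13, 22, 35, 57, 92, 149, 241]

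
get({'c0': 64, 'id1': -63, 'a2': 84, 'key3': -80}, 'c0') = 64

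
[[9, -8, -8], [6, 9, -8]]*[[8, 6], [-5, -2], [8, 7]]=[[48, 14], [-61, -38]]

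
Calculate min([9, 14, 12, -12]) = -12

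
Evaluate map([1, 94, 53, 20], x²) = (1)²=1, (94)²=8836, (53)²=2809, (20)²=400
= [1, 8836, 2809, 400]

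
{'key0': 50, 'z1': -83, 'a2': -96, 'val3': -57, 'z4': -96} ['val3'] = -57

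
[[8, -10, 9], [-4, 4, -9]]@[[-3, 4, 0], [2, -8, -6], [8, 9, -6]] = C[0][0] = (8)*(-3) + (-10)*(2) + (9)*(8) = 28
C[0][1] = (8)*(4) + (-10)*(-8) + (9)*(9) = 193
C[0][2] = (8)*(0) + (-10)*(-6) + (9)*(-6) = 6
C[1][0] = (-4)*(-3) + (4)*(2) + (-9)*(8) = -52
C[1][1] = (-4)*(4) + (4)*(-8) + (-9)*(9) = -129
C[1][2] = (-4)*(0) + (4)*(-6) + (-9)*(-6) = 30
= [[28, 193, 6], [-52, -129, 30]]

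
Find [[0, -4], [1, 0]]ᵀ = [[0, 1], [-4, 0]]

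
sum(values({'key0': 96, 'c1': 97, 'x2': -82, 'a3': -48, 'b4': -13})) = 50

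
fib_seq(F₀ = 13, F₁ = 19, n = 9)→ [13, 19, 32, 51, 83, 134, 217, 351, 568]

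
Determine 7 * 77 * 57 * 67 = 2058441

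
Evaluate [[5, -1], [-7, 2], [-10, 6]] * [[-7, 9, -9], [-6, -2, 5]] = [[-29, 47, -50], [37, -67, 73], [34, -102, 120]]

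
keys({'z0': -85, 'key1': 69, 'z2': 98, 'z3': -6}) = ['z0', 'key1', 'z2', 'z3']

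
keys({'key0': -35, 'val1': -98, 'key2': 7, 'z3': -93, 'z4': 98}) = ['key0', 'val1', 'key2', 'z3', 'z4']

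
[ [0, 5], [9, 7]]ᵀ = [[0, 9], [5, 7]]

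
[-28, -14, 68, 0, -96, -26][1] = -14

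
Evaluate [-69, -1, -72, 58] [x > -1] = [58]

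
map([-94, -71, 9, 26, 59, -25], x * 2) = [-188, -142, 18, 52, 118, -50]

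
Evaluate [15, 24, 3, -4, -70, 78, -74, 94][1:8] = [24, 3, -4, -70, 78, -74, 94]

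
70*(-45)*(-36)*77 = 8731800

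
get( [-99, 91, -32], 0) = -99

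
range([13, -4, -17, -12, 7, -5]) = 30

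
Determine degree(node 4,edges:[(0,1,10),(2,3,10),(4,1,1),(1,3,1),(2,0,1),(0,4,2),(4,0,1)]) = incident: (4,1), (0,4), (4,0)
= 3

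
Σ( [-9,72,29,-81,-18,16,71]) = 80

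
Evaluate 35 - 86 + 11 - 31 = -71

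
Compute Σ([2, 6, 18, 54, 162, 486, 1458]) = 2186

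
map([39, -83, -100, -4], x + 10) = [49, -73, -90, 6]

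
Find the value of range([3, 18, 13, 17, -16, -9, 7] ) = 34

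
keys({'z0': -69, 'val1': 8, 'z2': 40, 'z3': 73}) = ['z0', 'val1', 'z2', 'z3']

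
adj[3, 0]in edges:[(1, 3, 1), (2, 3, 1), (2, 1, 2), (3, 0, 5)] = 5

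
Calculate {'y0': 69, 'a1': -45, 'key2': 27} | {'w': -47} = {'y0': 69, 'a1': -45, 'key2': 27, 'w': -47}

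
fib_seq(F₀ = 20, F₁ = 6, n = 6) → [20, 6, 26, 32, 58, 90]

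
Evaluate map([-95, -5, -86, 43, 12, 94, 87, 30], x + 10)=-95+10=-85, -5+10=5, -86+10=-76, 43+10=53, 12+10=22, 94+10=104, 87+10=97, 30+10=40
= [-85, 5, -76, 53, 22, 104, 97, 40]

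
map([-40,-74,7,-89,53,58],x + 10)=[-30, -64, 17, -79, 63, 68]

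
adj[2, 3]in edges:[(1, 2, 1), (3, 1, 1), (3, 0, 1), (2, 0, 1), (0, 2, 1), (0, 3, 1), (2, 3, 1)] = 1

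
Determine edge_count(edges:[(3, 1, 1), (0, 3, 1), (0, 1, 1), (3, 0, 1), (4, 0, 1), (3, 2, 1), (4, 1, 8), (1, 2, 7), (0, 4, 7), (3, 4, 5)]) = 10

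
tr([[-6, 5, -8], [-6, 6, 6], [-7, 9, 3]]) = 3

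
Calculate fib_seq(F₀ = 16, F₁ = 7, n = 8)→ F_2 = F_1 + F_0 = 23
F_3 = F_2 + F_1 = 30
F_4 = F_3 + F_2 = 53
...
= [16, 7, 23, 30, 53, 83, 136, 219]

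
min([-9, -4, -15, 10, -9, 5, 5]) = -15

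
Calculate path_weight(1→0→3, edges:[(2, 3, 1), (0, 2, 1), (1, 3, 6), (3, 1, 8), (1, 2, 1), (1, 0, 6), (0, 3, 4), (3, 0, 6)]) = w(1→0)=6 + w(0→3)=4
= 10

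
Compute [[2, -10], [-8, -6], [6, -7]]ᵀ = [[2, -8, 6], [-10, -6, -7]]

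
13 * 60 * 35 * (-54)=-1474200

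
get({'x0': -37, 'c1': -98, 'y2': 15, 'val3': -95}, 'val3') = -95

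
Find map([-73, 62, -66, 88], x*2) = -73*2=-146, 62*2=124, -66*2=-132, 88*2=176
= [-146, 124, -132, 176]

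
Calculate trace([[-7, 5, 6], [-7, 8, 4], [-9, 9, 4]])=5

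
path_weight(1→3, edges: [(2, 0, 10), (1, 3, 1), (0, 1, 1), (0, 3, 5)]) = 1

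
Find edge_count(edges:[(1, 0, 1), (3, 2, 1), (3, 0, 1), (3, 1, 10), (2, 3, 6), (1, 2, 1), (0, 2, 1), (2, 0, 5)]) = 8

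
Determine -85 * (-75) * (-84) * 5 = -2677500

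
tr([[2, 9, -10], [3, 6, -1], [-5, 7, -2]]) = diagonal: 2 + 6 + (-2)
= 6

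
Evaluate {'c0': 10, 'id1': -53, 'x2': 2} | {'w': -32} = {'c0': 10, 'id1': -53, 'x2': 2, 'w': -32}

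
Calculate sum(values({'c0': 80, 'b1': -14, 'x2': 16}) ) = 80 + (-14) + 16
= 82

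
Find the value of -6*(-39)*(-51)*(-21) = 250614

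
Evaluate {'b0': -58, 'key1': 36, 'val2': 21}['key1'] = 36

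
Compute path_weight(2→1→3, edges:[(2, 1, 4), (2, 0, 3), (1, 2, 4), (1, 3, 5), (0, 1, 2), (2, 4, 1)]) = 9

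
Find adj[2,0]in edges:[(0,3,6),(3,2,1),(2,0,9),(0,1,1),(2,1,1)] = 9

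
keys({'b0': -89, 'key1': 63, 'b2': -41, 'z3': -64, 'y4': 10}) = ['b0', 'key1', 'b2', 'z3', 'y4']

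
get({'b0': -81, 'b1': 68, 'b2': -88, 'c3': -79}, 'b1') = 68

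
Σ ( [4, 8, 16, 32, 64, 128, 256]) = 4 + 8 + 16 + 32 + 64 + 128 + 256
= 508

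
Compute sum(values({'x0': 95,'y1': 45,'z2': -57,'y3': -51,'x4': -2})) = 95 + 45 + (-57) + (-51) + (-2)
= 30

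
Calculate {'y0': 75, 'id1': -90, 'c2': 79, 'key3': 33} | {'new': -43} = {'y0': 75, 'id1': -90, 'c2': 79, 'key3': 33, 'new': -43}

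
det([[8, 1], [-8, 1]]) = (8)*(1) - (1)*(-8)
= 16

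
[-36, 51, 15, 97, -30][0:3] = [-36, 51, 15]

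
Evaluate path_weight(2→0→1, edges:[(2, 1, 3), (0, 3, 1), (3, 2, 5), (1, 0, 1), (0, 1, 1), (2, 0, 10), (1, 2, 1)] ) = w(2→0)=10 + w(0→1)=1
= 11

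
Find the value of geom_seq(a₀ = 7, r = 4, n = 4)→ [7, 28, 112, 448]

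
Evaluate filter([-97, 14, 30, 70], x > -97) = keep x where x > -97: -97✗, 14✓, 30✓, 70✓
= [14, 30, 70]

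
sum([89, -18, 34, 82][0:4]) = 187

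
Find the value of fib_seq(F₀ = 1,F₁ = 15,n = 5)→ F_2 = F_1 + F_0 = 16
F_3 = F_2 + F_1 = 31
F_4 = F_3 + F_2 = 47
= [1, 15, 16, 31, 47]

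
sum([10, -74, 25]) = 10 + (-74) + 25
= -39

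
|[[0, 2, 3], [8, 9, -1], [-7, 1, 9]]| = (1)*(0)*det([[9, -1], [1, 9]]) + (-1)*(2)*det([[8, -1], [-7, 9]]) + (1)*(3)*det([[8, 9], [-7, 1]])
= 0 + -130 + 213
= 83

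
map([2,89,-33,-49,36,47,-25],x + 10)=2+10=12, 89+10=99, -33+10=-23, -49+10=-39, 36+10=46, 47+10=57, -25+10=-15
= [12, 99, -23, -39, 46, 57, -15]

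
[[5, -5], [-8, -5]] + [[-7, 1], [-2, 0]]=[[-2, -4], [-10, -5]]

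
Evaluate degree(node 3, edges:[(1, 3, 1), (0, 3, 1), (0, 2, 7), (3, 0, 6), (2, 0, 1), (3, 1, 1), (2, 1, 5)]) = incident: (1,3), (0,3), (3,0), (3,1)
= 4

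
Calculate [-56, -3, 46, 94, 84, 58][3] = 94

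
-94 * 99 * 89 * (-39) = 32301126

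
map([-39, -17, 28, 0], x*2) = -39*2=-78, -17*2=-34, 28*2=56, 0*2=0
= [-78, -34, 56, 0]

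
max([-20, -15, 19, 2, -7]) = 19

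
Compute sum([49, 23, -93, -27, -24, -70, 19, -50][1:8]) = -222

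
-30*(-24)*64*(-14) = -645120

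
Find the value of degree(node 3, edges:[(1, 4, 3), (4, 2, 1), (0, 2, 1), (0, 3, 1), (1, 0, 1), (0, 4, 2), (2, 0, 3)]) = incident: (0,3)
= 1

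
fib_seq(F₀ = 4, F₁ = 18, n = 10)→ [4, 18, 22, 40, 62, 102, 164, 266, 430, 696]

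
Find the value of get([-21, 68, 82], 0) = -21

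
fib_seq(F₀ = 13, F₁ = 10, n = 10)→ [13, 10, 23, 33, 56, 89, 145, 234, 379, 613]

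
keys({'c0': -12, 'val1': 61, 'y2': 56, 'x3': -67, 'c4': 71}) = ['c0', 'val1', 'y2', 'x3', 'c4']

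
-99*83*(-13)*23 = 2456883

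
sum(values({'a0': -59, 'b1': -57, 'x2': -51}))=-167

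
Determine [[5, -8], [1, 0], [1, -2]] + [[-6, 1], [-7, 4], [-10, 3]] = [[-1, -7], [-6, 4], [-9, 1]]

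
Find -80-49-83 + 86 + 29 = -97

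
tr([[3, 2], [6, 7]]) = diagonal: 3 + 7
= 10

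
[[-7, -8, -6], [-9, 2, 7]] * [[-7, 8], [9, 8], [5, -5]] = C[0][0] = (-7)*(-7) + (-8)*(9) + (-6)*(5) = -53
C[0][1] = (-7)*(8) + (-8)*(8) + (-6)*(-5) = -90
C[1][0] = (-9)*(-7) + (2)*(9) + (7)*(5) = 116
C[1][1] = (-9)*(8) + (2)*(8) + (7)*(-5) = -91
= [[-53, -90], [116, -91]]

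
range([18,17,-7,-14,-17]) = 35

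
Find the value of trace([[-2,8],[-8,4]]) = 2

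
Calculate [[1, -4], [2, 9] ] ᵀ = [[1, 2], [-4, 9]]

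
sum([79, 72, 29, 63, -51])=192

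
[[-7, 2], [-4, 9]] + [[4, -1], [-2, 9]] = [[-3, 1], [-6, 18]]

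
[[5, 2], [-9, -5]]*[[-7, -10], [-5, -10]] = [[-45, -70], [88, 140]]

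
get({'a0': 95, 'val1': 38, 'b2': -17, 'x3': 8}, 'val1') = 38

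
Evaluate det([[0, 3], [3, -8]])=-9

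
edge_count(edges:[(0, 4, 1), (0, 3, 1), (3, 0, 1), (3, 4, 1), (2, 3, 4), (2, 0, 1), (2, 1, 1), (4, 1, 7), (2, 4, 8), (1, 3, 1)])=10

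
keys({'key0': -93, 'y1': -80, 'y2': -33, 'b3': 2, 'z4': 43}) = ['key0', 'y1', 'y2', 'b3', 'z4']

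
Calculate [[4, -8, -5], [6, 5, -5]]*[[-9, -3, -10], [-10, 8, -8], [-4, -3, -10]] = C[0][0] = (4)*(-9) + (-8)*(-10) + (-5)*(-4) = 64
C[0][1] = (4)*(-3) + (-8)*(8) + (-5)*(-3) = -61
C[0][2] = (4)*(-10) + (-8)*(-8) + (-5)*(-10) = 74
C[1][0] = (6)*(-9) + (5)*(-10) + (-5)*(-4) = -84
C[1][1] = (6)*(-3) + (5)*(8) + (-5)*(-3) = 37
C[1][2] = (6)*(-10) + (5)*(-8) + (-5)*(-10) = -50
= [[64, -61, 74], [-84, 37, -50]]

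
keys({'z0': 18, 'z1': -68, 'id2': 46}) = ['z0', 'z1', 'id2']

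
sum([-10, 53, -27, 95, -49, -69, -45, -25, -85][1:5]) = 72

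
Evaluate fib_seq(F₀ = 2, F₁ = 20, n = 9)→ F_2 = F_1 + F_0 = 22
F_3 = F_2 + F_1 = 42
F_4 = F_3 + F_2 = 64
...
= [2, 20, 22, 42, 64, 106, 170, 276, 446]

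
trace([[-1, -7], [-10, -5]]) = -6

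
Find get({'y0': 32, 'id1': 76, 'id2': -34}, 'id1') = 76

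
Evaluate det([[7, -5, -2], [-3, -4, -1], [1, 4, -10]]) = 479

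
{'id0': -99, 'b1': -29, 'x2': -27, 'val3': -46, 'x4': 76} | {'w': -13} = {'id0': -99, 'b1': -29, 'x2': -27, 'val3': -46, 'x4': 76, 'w': -13}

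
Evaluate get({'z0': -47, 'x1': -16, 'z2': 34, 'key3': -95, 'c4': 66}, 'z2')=34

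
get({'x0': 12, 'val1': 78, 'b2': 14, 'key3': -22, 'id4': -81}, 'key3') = -22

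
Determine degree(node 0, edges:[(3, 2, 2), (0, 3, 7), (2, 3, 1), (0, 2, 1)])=incident: (0,3), (0,2)
= 2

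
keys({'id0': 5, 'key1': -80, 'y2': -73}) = ['id0', 'key1', 'y2']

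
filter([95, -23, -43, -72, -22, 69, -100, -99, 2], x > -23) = [95, -22, 69, 2]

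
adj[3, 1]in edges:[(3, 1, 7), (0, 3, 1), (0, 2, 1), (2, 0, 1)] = 7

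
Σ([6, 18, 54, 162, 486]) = 726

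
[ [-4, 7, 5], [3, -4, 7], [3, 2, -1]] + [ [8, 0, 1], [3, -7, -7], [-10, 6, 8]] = [[4, 7, 6], [6, -11, 0], [-7, 8, 7]]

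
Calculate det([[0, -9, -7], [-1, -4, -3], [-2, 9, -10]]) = 155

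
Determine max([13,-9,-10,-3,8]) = 13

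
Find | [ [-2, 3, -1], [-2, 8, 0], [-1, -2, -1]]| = (1)*(-2)*det([[8, 0], [-2, -1]]) + (-1)*(3)*det([[-2, 0], [-1, -1]]) + (1)*(-1)*det([[-2, 8], [-1, -2]])
= 16 + -6 + -12
= -2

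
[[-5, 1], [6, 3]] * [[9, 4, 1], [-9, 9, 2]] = C[0][0] = (-5)*(9) + (1)*(-9) = -54
C[0][1] = (-5)*(4) + (1)*(9) = -11
C[0][2] = (-5)*(1) + (1)*(2) = -3
C[1][0] = (6)*(9) + (3)*(-9) = 27
C[1][1] = (6)*(4) + (3)*(9) = 51
C[1][2] = (6)*(1) + (3)*(2) = 12
= [[-54, -11, -3], [27, 51, 12]]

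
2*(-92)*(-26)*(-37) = -177008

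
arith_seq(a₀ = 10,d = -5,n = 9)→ [10, 5, 0, -5, -10, -15, -20, -25, -30]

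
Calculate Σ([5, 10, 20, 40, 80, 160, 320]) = 635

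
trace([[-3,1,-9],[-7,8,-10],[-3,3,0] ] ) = 5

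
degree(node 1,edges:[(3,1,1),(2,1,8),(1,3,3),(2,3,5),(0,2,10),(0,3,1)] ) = 3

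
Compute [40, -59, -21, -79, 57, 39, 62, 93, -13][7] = 93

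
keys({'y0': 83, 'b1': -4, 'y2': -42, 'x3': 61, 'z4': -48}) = ['y0', 'b1', 'y2', 'x3', 'z4']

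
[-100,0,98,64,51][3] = 64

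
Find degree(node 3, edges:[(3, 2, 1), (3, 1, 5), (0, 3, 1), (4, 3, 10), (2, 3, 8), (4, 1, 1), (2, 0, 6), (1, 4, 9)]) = 5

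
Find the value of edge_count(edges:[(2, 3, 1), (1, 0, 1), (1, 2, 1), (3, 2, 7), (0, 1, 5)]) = 5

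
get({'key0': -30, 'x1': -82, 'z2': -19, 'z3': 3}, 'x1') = -82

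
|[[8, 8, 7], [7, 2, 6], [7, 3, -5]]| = (1)*(8)*det([[2, 6], [3, -5]]) + (-1)*(8)*det([[7, 6], [7, -5]]) + (1)*(7)*det([[7, 2], [7, 3]])
= -224 + 616 + 49
= 441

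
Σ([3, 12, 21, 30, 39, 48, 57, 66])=276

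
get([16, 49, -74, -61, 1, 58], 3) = -61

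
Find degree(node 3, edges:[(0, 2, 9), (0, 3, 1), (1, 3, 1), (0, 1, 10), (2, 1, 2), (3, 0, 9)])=3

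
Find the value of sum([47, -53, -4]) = 47 + (-53) + (-4)
= -10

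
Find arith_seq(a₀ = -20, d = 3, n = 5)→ a_0 = -20 + 0*3 = -20
a_1 = -20 + 1*3 = -17
a_2 = -20 + 2*3 = -14
...
= [-20, -17, -14, -11, -8]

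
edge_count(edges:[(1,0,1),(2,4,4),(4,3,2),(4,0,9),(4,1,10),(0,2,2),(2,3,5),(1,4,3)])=8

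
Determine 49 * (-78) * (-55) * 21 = 4414410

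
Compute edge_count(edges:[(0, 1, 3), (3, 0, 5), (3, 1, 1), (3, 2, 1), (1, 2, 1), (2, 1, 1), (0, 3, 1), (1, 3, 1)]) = 8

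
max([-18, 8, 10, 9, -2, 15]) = 15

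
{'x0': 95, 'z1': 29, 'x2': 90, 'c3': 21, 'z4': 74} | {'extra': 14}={'x0': 95, 'z1': 29, 'x2': 90, 'c3': 21, 'z4': 74, 'extra': 14}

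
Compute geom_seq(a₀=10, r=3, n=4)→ [10, 30, 90, 270]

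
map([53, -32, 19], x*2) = [106, -64, 38]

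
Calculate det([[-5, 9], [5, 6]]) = (-5)*(6) - (9)*(5)
= -75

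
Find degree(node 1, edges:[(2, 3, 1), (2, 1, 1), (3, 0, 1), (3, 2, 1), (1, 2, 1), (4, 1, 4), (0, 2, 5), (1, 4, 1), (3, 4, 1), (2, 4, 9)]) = 4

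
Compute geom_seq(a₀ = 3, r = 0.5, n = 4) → a_0 = 3*0.5^0 = 3.0
a_1 = 3*0.5^1 = 1.5
a_2 = 3*0.5^2 = 0.75
...
= [3.0, 1.5, 0.75, 0.375]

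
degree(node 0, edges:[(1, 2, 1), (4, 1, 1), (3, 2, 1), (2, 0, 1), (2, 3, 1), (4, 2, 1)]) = 1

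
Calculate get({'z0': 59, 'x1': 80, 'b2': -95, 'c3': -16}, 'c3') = -16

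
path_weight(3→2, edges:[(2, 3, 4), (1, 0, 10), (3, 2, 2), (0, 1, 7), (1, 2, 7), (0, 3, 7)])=2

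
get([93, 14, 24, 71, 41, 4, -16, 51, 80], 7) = 51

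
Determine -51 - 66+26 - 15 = -106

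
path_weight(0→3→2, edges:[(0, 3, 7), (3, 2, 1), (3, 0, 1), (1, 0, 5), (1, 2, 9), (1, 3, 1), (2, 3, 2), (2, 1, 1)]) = w(0→3)=7 + w(3→2)=1
= 8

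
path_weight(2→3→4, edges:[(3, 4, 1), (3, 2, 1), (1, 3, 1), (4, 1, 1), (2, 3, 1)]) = w(2→3)=1 + w(3→4)=1
= 2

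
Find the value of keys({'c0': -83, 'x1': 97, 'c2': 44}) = ['c0', 'x1', 'c2']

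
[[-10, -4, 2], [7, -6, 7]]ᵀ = [[-10, 7], [-4, -6], [2, 7]]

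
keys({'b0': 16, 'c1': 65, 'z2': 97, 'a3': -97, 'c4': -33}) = ['b0', 'c1', 'z2', 'a3', 'c4']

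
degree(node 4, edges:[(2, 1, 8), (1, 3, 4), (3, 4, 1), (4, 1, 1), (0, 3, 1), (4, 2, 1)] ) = incident: (3,4), (4,1), (4,2)
= 3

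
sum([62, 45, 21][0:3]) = 128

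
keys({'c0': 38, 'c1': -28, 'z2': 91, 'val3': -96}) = ['c0', 'c1', 'z2', 'val3']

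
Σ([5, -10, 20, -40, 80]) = 5 + -10 + 20 + -40 + 80
= 55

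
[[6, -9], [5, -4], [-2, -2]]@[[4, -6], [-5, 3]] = C[0][0] = (6)*(4) + (-9)*(-5) = 69
C[0][1] = (6)*(-6) + (-9)*(3) = -63
C[1][0] = (5)*(4) + (-4)*(-5) = 40
C[1][1] = (5)*(-6) + (-4)*(3) = -42
C[2][0] = (-2)*(4) + (-2)*(-5) = 2
C[2][1] = (-2)*(-6) + (-2)*(3) = 6
= [[69, -63], [40, -42], [2, 6]]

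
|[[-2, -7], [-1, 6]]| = -19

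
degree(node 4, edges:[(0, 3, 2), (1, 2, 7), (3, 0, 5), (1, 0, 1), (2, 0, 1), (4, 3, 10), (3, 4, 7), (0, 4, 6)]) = incident: (4,3), (3,4), (0,4)
= 3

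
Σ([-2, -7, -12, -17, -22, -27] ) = -87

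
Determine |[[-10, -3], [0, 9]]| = (-10)*(9) - (-3)*(0)
= -90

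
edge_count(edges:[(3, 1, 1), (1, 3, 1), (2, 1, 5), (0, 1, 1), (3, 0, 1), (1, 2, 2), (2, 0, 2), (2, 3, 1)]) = 8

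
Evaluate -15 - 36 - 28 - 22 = -101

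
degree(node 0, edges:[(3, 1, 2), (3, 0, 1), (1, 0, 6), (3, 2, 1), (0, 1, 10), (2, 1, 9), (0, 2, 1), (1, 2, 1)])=4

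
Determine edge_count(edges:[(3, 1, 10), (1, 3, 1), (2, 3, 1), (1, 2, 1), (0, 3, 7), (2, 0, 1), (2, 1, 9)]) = 7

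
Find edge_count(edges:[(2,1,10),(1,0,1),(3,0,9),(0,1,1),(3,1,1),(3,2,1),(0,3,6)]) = 7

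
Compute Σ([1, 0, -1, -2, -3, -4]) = 1 + 0 + (-1) + (-2) + (-3) + (-4)
= -9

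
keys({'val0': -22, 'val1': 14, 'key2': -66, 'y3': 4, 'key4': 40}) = ['val0', 'val1', 'key2', 'y3', 'key4']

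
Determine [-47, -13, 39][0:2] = [-47, -13]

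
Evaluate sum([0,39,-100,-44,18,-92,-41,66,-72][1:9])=slice → [39, -100, -44, 18, -92, -41, 66, -72]
39 + (-100) + (-44) + 18 + (-92) + (-41) + 66 + (-72)
= -226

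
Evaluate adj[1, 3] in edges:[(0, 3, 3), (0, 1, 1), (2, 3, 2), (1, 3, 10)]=10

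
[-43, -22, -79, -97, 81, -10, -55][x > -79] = keep x where x > -79: -43✓, -22✓, -79✗, -97✗, 81✓, -10✓, -55✓
= [-43, -22, 81, -10, -55]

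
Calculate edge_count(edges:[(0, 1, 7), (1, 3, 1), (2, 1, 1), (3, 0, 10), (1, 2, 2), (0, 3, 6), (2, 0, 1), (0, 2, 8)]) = 8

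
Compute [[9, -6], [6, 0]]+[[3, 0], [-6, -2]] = [[12, -6], [0, -2]]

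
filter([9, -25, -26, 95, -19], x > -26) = keep x where x > -26: 9✓, -25✓, -26✗, 95✓, -19✓
= [9, -25, 95, -19]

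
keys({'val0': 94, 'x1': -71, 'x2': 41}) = ['val0', 'x1', 'x2']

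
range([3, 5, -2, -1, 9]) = 11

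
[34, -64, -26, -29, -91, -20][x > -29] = keep x where x > -29: 34✓, -64✗, -26✓, -29✗, -91✗, -20✓
= [34, -26, -20]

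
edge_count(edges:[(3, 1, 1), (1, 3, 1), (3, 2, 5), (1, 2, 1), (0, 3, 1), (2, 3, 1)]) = 6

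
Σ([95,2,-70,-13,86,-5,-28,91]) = 95 + 2 + (-70) + (-13) + 86 + (-5) + (-28) + 91
= 158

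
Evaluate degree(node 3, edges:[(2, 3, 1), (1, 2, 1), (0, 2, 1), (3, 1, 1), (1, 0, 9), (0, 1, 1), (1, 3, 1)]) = incident: (2,3), (3,1), (1,3)
= 3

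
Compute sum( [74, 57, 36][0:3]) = 167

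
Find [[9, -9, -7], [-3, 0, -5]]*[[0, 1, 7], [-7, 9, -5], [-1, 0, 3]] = [[70, -72, 87], [5, -3, -36]]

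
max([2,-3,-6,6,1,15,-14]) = 15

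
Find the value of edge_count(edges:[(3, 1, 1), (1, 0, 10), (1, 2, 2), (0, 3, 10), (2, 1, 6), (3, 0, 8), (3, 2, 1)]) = 7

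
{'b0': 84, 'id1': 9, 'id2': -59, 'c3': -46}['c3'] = -46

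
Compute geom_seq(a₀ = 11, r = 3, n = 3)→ [11, 33, 99]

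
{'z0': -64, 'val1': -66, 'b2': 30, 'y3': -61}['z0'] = -64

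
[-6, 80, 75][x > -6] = keep x where x > -6: -6✗, 80✓, 75✓
= [80, 75]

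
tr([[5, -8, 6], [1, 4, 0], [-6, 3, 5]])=diagonal: 5 + 4 + 5
= 14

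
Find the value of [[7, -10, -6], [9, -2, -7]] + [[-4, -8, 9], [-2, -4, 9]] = [[3, -18, 3], [7, -6, 2]]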